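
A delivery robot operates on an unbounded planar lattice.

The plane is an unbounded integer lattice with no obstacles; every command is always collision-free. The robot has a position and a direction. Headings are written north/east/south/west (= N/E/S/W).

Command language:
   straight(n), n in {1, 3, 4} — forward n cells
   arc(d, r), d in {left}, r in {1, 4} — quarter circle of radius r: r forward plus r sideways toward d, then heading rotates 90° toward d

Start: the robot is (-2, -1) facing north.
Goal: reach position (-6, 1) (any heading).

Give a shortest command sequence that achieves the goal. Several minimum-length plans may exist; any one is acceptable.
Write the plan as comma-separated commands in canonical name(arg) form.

t0: (-2, -1) facing north
t=1 arc(left, 4) ⇒ (-6, 3) facing west
t=2 arc(left, 1) ⇒ (-7, 2) facing south
t=3 arc(left, 1) ⇒ (-6, 1) facing east
minimal: 3 command(s), checked below 3.

arc(left, 4), arc(left, 1), arc(left, 1)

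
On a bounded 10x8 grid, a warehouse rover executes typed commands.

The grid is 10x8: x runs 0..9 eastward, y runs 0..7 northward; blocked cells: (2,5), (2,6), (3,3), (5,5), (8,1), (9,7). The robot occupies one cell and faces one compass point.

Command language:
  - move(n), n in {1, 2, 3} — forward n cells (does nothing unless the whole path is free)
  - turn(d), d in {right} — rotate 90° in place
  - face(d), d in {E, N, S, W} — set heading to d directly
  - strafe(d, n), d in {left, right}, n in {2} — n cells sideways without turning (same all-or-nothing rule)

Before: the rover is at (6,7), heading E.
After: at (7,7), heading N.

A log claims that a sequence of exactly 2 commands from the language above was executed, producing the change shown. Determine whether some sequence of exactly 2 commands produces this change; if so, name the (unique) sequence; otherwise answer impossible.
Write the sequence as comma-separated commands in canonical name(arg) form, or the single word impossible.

move(1), face(N)

key: running face(N) before move(1) would end elsewhere — order is forced
from: at (6,7), heading E
1. move(1) → at (7,7), heading E
2. face(N) → at (7,7), heading N
uniquely the one of 100 2-step routes that fits.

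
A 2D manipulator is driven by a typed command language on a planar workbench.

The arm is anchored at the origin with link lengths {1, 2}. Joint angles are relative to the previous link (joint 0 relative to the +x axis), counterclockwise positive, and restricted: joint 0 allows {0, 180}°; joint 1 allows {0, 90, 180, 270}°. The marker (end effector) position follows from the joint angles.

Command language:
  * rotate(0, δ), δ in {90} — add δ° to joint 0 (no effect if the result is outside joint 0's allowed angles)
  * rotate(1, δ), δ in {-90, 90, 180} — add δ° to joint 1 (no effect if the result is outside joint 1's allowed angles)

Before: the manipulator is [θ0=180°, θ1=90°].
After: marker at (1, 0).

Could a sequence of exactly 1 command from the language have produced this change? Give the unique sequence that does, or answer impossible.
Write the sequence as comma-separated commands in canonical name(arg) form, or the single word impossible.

rotate(1, 90)

t0: [θ0=180°, θ1=90°]
step 1 (rotate(1, 90)): [θ0=180°, θ1=180°]
no rival 1-sequence matches.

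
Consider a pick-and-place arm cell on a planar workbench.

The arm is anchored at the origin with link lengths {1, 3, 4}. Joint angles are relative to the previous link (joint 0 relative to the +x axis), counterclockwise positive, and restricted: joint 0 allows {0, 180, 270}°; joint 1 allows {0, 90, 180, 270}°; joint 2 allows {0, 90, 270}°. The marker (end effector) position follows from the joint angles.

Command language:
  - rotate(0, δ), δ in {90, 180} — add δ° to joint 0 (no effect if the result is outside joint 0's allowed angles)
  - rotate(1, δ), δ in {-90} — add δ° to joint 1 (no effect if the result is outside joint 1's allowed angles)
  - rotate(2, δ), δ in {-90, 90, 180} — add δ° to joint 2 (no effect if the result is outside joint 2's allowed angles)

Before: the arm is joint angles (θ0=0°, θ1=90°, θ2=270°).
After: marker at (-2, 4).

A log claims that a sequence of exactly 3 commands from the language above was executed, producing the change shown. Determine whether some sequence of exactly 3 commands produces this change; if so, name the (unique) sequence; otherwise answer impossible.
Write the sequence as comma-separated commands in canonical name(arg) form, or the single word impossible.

rotate(1, -90), rotate(1, -90), rotate(1, -90)

begin: joint angles (θ0=0°, θ1=90°, θ2=270°)
1. rotate(1, -90) → joint angles (θ0=0°, θ1=0°, θ2=270°)
2. rotate(1, -90) → joint angles (θ0=0°, θ1=270°, θ2=270°)
3. rotate(1, -90) → joint angles (θ0=0°, θ1=180°, θ2=270°)
no rival 3-sequence matches.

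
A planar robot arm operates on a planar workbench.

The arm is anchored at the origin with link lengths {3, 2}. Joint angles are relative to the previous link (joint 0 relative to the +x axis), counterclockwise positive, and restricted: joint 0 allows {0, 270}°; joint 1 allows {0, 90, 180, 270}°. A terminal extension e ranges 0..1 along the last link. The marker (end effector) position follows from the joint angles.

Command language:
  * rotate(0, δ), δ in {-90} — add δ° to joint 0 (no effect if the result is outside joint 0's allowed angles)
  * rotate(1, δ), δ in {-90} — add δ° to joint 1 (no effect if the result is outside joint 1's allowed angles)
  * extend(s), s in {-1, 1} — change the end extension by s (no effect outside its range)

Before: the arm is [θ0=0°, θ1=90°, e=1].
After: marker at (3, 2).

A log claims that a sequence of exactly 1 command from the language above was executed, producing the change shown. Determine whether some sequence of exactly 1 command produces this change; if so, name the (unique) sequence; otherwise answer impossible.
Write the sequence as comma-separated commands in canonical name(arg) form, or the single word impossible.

from: [θ0=0°, θ1=90°, e=1]
step 1 (extend(-1)): [θ0=0°, θ1=90°, e=0]
all 4 alternatives checked — unique.

extend(-1)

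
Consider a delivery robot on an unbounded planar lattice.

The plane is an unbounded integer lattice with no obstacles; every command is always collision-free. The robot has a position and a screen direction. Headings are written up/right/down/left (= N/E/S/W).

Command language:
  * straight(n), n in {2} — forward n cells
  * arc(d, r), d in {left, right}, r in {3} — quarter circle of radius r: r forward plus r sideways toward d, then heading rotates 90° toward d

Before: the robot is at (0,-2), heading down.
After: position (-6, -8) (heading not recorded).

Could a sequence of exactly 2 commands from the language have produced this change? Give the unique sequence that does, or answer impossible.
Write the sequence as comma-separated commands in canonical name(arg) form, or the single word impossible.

arc(right, 3), arc(left, 3)

key: order matters: swapping arc(right, 3) and arc(left, 3) lands elsewhere
from: at (0,-2), heading down
[1] after arc(right, 3): at (-3,-5), heading left
[2] after arc(left, 3): at (-6,-8), heading down
no other 2-command option fits: unique.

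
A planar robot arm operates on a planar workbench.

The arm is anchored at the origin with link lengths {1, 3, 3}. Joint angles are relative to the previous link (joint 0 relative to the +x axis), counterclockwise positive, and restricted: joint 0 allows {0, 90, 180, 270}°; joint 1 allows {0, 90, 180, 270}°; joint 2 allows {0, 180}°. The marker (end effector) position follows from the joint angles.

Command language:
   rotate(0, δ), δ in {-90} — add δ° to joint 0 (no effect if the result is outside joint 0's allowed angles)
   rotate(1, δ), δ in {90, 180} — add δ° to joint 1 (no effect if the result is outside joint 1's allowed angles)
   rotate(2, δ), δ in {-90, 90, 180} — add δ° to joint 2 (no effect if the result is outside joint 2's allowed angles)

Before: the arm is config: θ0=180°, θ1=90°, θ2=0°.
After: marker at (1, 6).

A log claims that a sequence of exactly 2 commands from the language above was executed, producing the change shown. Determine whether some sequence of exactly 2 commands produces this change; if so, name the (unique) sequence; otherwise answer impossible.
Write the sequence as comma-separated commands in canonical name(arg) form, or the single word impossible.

start: config: θ0=180°, θ1=90°, θ2=0°
1. rotate(0, -90) → config: θ0=90°, θ1=90°, θ2=0°
2. rotate(0, -90) → config: θ0=0°, θ1=90°, θ2=0°
no other 2-command option fits: unique.

rotate(0, -90), rotate(0, -90)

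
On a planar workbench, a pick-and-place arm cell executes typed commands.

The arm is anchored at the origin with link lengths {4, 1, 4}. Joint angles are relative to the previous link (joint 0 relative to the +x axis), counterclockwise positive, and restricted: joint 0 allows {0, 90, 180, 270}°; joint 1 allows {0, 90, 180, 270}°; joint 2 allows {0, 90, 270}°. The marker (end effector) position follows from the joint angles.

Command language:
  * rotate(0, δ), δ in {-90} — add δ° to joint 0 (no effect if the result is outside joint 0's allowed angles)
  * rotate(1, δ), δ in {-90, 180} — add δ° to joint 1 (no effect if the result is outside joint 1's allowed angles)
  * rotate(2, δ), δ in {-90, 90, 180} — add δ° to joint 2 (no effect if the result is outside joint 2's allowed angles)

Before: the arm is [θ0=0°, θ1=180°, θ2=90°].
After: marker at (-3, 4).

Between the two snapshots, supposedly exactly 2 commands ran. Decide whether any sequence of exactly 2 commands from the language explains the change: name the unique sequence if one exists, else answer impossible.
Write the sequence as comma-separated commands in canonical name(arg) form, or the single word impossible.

initial: [θ0=0°, θ1=180°, θ2=90°]
1. rotate(0, -90) → [θ0=270°, θ1=180°, θ2=90°]
2. rotate(0, -90) → [θ0=180°, θ1=180°, θ2=90°]
no rival 2-sequence matches.

rotate(0, -90), rotate(0, -90)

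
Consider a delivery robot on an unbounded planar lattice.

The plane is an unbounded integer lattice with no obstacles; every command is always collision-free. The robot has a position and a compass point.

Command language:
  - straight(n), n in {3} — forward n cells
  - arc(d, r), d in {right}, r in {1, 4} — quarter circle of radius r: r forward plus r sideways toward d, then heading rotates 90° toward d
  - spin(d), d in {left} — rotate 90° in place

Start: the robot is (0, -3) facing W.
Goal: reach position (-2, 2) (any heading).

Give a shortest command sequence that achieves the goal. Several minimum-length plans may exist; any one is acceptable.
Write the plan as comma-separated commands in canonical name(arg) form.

arc(right, 1), spin(left), arc(right, 1), straight(3)

t0: (0, -3) facing W
t=1 arc(right, 1) ⇒ (-1, -2) facing N
t=2 spin(left) ⇒ (-1, -2) facing W
t=3 arc(right, 1) ⇒ (-2, -1) facing N
t=4 straight(3) ⇒ (-2, 2) facing N
minimal: 4 command(s), checked below 4.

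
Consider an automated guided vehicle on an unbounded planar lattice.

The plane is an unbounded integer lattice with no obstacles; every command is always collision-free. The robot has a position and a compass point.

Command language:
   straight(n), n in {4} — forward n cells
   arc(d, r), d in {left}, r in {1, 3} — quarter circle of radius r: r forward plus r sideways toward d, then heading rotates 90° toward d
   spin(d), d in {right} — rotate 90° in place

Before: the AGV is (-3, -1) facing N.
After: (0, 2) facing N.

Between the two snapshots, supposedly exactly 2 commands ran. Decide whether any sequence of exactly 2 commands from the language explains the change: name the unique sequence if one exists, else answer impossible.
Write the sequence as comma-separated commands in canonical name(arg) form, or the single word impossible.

spin(right), arc(left, 3)

key: running arc(left, 3) before spin(right) would end elsewhere — order is forced
start: (-3, -1) facing N
t=1 spin(right) ⇒ (-3, -1) facing E
t=2 arc(left, 3) ⇒ (0, 2) facing N
no rival 2-sequence matches.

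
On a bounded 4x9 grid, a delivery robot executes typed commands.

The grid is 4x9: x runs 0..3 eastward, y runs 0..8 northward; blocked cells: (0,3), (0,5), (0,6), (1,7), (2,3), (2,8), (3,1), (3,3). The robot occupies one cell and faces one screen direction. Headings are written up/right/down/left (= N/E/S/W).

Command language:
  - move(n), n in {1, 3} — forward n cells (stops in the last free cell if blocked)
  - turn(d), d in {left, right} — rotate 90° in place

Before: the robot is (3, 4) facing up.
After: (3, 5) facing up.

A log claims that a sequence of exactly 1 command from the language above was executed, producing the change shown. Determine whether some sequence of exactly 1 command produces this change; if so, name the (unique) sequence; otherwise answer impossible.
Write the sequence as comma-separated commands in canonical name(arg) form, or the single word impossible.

key: heading stays N — the single command does not turn
from: (3, 4) facing up
[1] after move(1): (3, 5) facing up
no rival 1-sequence matches.

move(1)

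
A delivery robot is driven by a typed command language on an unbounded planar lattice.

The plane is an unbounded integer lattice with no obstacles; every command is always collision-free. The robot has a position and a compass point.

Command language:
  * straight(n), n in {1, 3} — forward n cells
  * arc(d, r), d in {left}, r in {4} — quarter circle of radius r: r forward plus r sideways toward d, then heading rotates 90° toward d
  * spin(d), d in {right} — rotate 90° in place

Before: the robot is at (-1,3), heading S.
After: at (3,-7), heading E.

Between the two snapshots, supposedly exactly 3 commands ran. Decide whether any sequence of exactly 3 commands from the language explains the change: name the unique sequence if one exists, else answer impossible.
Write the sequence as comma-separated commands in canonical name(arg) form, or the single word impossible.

key: order matters: swapping straight(3) and arc(left, 4) lands elsewhere
start: at (-1,3), heading S
t=1 straight(3) ⇒ at (-1,0), heading S
t=2 straight(3) ⇒ at (-1,-3), heading S
t=3 arc(left, 4) ⇒ at (3,-7), heading E
no other 3-command option fits: unique.

straight(3), straight(3), arc(left, 4)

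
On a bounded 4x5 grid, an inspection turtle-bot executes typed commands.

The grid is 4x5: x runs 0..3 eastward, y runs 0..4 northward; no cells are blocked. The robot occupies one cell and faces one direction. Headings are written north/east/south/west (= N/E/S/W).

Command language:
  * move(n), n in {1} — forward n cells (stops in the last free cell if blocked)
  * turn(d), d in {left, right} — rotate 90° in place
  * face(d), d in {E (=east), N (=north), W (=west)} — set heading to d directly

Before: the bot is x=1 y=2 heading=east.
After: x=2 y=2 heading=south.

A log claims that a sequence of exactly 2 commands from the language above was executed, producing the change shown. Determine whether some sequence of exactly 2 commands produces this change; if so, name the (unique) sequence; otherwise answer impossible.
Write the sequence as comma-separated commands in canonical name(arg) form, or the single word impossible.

move(1), turn(right)

key: running turn(right) before move(1) would end elsewhere — order is forced
start: x=1 y=2 heading=east
step 1 (move(1)): x=2 y=2 heading=east
step 2 (turn(right)): x=2 y=2 heading=south
all 36 alternatives checked — unique.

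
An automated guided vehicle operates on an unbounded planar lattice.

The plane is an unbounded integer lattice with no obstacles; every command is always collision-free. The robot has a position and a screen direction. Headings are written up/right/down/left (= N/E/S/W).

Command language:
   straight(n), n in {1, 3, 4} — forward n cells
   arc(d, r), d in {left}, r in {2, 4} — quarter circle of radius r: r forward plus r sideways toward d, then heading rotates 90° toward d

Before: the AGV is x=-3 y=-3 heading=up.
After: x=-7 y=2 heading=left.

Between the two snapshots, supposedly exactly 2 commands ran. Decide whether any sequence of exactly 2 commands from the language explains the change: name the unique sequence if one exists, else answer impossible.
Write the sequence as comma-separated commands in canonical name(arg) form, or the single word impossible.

straight(1), arc(left, 4)

key: running arc(left, 4) before straight(1) would end elsewhere — order is forced
initial: x=-3 y=-3 heading=up
step 1 (straight(1)): x=-3 y=-2 heading=up
step 2 (arc(left, 4)): x=-7 y=2 heading=left
no other 2-command option fits: unique.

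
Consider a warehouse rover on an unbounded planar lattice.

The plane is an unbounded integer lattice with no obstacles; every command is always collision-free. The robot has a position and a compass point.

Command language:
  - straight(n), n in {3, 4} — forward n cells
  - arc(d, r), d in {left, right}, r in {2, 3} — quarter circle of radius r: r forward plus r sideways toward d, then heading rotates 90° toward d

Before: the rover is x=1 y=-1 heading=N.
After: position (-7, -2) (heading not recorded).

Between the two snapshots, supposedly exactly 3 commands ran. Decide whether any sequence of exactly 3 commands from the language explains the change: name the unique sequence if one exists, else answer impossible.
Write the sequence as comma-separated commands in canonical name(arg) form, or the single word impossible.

key: order matters: swapping arc(left, 2) and arc(left, 3) lands elsewhere
start: x=1 y=-1 heading=N
step 1 (arc(left, 2)): x=-1 y=1 heading=W
step 2 (straight(3)): x=-4 y=1 heading=W
step 3 (arc(left, 3)): x=-7 y=-2 heading=S
all 216 alternatives checked — unique.

arc(left, 2), straight(3), arc(left, 3)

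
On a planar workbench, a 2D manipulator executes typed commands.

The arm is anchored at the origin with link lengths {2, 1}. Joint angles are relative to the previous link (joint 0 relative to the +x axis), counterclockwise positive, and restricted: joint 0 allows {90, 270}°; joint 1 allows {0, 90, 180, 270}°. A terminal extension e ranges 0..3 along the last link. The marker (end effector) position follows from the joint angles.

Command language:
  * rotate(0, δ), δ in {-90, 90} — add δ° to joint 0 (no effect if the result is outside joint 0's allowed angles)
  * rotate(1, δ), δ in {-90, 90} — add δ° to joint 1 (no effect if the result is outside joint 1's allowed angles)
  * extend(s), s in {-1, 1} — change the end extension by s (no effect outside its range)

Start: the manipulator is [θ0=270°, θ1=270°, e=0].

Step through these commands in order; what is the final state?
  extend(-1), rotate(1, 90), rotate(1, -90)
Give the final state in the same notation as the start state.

[θ0=270°, θ1=270°, e=0]

begin: [θ0=270°, θ1=270°, e=0]
[1] after extend(-1): [θ0=270°, θ1=270°, e=0]
[2] after rotate(1, 90): [θ0=270°, θ1=0°, e=0]
[3] after rotate(1, -90): [θ0=270°, θ1=270°, e=0]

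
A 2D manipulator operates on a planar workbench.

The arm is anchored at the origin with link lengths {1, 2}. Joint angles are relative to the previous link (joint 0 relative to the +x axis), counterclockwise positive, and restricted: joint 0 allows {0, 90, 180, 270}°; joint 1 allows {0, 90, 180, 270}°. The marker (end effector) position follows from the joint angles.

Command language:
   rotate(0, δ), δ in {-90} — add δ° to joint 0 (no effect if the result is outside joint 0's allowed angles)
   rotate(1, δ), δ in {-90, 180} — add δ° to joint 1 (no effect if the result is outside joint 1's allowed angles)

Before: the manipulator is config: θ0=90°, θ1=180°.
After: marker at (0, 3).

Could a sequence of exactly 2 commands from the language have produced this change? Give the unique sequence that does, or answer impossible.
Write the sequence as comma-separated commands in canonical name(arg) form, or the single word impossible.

start: config: θ0=90°, θ1=180°
1. rotate(1, -90) → config: θ0=90°, θ1=90°
2. rotate(1, -90) → config: θ0=90°, θ1=0°
no rival 2-sequence matches.

rotate(1, -90), rotate(1, -90)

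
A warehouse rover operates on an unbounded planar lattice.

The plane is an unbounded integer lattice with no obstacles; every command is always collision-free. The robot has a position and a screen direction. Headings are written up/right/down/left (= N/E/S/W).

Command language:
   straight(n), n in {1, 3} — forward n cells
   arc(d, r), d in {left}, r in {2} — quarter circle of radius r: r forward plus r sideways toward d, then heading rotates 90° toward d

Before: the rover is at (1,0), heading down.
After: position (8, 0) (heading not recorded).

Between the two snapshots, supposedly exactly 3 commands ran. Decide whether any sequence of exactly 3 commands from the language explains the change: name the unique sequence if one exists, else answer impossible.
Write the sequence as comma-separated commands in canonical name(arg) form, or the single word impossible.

start: at (1,0), heading down
step 1 (arc(left, 2)): at (3,-2), heading right
step 2 (straight(3)): at (6,-2), heading right
step 3 (arc(left, 2)): at (8,0), heading up
no other 3-command option fits: unique.

arc(left, 2), straight(3), arc(left, 2)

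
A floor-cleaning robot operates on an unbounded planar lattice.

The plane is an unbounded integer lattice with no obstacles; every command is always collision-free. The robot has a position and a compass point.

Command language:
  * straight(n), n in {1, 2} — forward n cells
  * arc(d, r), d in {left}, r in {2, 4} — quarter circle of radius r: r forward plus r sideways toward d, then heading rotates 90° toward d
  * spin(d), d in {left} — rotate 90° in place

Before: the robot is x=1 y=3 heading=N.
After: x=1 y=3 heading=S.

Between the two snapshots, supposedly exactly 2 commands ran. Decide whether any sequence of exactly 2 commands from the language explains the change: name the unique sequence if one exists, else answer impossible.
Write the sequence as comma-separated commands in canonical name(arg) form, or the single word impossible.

key: (1,3) unmoved — no command in the sequence translates
start: x=1 y=3 heading=N
1. spin(left) → x=1 y=3 heading=W
2. spin(left) → x=1 y=3 heading=S
no other 2-command option fits: unique.

spin(left), spin(left)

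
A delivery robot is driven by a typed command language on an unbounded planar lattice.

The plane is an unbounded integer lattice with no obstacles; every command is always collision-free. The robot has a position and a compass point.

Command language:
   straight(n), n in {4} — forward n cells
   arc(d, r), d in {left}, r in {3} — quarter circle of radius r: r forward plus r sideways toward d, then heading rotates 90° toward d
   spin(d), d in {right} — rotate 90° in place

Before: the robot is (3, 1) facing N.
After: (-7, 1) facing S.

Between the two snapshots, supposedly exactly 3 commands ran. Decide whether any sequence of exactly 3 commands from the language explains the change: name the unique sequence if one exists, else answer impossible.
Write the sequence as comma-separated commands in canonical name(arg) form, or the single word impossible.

key: cell and facing (now S) both changed — the 3 commands mix motion and turning
start: (3, 1) facing N
t=1 arc(left, 3) ⇒ (0, 4) facing W
t=2 straight(4) ⇒ (-4, 4) facing W
t=3 arc(left, 3) ⇒ (-7, 1) facing S
no other 3-command option fits: unique.

arc(left, 3), straight(4), arc(left, 3)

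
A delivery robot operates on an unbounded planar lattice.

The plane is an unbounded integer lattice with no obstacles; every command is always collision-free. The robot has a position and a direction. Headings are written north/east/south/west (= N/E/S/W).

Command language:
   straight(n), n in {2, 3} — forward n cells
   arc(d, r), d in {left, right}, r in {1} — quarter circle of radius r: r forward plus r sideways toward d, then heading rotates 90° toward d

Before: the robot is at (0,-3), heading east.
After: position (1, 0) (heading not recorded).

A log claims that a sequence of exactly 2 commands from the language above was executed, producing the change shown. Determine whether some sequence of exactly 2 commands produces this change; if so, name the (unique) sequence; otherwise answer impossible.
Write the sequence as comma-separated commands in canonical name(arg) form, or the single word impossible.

arc(left, 1), straight(2)

key: order matters: swapping arc(left, 1) and straight(2) lands elsewhere
initial: at (0,-3), heading east
step 1 (arc(left, 1)): at (1,-2), heading north
step 2 (straight(2)): at (1,0), heading north
uniquely the one of 16 2-step routes that fits.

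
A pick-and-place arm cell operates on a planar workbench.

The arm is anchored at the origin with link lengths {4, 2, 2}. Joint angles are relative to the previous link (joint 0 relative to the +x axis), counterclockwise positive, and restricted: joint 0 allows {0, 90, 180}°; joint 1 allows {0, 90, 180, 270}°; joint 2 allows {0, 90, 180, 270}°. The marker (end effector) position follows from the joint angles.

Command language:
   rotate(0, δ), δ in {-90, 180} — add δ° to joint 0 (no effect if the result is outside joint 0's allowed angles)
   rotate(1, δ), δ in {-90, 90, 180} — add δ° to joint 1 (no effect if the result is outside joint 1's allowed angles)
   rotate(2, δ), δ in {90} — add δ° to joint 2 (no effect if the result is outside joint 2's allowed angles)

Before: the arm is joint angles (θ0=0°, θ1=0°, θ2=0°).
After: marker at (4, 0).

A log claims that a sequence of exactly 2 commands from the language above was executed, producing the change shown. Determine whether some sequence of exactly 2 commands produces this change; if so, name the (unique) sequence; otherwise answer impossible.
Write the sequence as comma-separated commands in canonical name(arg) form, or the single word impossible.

from: joint angles (θ0=0°, θ1=0°, θ2=0°)
[1] after rotate(2, 90): joint angles (θ0=0°, θ1=0°, θ2=90°)
[2] after rotate(2, 90): joint angles (θ0=0°, θ1=0°, θ2=180°)
no other 2-command option fits: unique.

rotate(2, 90), rotate(2, 90)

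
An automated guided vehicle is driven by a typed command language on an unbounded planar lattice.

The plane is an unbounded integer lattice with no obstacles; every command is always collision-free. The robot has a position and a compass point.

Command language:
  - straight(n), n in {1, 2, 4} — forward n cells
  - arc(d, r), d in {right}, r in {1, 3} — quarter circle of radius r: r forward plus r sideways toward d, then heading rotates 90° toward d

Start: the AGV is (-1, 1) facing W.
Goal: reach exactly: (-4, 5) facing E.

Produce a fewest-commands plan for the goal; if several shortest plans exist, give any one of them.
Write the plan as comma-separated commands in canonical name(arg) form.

straight(1), arc(right, 3), arc(right, 1)

begin: (-1, 1) facing W
t=1 straight(1) ⇒ (-2, 1) facing W
t=2 arc(right, 3) ⇒ (-5, 4) facing N
t=3 arc(right, 1) ⇒ (-4, 5) facing E
shorter routes all fall short; 3 is best.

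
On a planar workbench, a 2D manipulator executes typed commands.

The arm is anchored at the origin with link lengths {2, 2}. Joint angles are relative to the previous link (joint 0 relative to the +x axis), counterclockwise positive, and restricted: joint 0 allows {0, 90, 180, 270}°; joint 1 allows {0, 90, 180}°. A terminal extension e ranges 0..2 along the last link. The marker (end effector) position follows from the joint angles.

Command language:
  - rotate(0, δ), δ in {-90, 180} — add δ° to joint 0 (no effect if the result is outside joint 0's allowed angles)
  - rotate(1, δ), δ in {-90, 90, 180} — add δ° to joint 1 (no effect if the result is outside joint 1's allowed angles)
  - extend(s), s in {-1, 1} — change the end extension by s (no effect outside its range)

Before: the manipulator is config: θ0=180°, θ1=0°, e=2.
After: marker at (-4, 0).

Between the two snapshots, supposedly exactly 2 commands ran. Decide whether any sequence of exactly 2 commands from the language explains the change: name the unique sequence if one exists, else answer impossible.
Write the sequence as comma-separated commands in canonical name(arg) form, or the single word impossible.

from: config: θ0=180°, θ1=0°, e=2
1. extend(-1) → config: θ0=180°, θ1=0°, e=1
2. extend(-1) → config: θ0=180°, θ1=0°, e=0
uniquely the one of 49 2-step routes that fits.

extend(-1), extend(-1)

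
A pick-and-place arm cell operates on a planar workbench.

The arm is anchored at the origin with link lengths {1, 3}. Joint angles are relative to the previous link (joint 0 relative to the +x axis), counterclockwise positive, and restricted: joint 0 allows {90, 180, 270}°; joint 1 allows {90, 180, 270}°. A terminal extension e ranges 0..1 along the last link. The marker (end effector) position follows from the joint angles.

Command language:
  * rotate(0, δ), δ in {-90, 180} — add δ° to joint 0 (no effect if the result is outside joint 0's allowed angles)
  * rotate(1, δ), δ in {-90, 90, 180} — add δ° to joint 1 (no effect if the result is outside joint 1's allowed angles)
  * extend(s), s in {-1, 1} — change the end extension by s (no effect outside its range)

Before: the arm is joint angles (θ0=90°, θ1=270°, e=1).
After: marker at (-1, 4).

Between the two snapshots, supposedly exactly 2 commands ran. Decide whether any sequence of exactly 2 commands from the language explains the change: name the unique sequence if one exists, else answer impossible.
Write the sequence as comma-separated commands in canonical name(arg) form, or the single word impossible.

key: order matters: swapping rotate(0, 180) and rotate(0, -90) lands elsewhere
start: joint angles (θ0=90°, θ1=270°, e=1)
step 1 (rotate(0, 180)): joint angles (θ0=270°, θ1=270°, e=1)
step 2 (rotate(0, -90)): joint angles (θ0=180°, θ1=270°, e=1)
no other 2-command option fits: unique.

rotate(0, 180), rotate(0, -90)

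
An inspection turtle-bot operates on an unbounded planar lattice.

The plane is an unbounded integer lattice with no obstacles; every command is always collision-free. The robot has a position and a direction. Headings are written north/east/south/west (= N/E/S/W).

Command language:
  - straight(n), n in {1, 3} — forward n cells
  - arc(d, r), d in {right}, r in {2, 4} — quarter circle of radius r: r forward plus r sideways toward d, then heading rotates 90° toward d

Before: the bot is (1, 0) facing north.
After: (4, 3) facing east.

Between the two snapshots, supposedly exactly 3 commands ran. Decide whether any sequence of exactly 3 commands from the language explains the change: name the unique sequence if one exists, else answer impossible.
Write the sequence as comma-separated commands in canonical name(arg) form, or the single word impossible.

key: cell and facing (now E) both changed — the 3 commands mix motion and turning
begin: (1, 0) facing north
1. straight(1) → (1, 1) facing north
2. arc(right, 2) → (3, 3) facing east
3. straight(1) → (4, 3) facing east
no rival 3-sequence matches.

straight(1), arc(right, 2), straight(1)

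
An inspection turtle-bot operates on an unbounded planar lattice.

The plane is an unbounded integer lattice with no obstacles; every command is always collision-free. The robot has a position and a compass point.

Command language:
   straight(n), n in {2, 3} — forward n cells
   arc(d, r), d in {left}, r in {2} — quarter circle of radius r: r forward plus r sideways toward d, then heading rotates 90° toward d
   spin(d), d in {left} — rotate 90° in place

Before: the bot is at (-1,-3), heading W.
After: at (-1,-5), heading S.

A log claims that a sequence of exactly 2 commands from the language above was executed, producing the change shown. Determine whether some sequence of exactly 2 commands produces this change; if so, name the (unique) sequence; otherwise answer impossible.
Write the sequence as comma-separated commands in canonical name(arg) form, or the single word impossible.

key: cell and facing (now S) both changed — the 2 commands mix motion and turning
t0: at (-1,-3), heading W
step 1 (spin(left)): at (-1,-3), heading S
step 2 (straight(2)): at (-1,-5), heading S
uniquely the one of 16 2-step routes that fits.

spin(left), straight(2)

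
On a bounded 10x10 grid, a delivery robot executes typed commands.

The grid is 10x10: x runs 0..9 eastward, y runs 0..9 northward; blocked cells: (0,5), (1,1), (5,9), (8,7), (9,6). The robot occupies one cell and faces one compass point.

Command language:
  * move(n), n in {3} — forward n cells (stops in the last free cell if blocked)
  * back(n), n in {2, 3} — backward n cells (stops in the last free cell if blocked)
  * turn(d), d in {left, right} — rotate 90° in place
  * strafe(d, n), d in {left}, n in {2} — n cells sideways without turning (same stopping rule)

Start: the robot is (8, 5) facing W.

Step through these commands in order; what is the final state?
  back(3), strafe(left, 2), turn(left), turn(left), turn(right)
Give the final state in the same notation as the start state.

(9, 3) facing S

initial: (8, 5) facing W
t=1 back(3) ⇒ (9, 5) facing W
t=2 strafe(left, 2) ⇒ (9, 3) facing W
t=3 turn(left) ⇒ (9, 3) facing S
t=4 turn(left) ⇒ (9, 3) facing E
t=5 turn(right) ⇒ (9, 3) facing S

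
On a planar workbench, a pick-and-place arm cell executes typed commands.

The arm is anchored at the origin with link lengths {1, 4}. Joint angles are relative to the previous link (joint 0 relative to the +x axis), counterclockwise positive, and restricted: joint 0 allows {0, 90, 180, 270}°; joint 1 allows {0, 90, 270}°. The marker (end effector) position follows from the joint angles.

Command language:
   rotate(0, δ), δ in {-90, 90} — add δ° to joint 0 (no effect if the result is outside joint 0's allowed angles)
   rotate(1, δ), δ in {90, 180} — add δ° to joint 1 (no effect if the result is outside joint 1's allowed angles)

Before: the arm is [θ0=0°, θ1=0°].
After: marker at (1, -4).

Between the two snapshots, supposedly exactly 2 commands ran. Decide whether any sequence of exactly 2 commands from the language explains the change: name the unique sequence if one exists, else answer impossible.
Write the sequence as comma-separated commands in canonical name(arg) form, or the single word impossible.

key: order matters: swapping rotate(1, 90) and rotate(1, 180) lands elsewhere
begin: [θ0=0°, θ1=0°]
1. rotate(1, 90) → [θ0=0°, θ1=90°]
2. rotate(1, 180) → [θ0=0°, θ1=270°]
all 16 alternatives checked — unique.

rotate(1, 90), rotate(1, 180)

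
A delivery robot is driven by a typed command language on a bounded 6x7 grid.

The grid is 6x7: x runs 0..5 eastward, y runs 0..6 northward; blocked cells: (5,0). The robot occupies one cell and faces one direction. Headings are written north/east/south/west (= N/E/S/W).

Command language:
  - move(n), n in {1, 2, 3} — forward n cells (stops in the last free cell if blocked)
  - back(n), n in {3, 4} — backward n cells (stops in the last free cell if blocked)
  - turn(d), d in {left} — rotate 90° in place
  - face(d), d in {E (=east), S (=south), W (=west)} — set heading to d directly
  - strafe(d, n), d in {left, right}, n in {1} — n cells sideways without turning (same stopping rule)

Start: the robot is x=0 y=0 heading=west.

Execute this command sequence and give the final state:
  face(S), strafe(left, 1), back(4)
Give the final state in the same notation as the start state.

x=1 y=4 heading=south

t0: x=0 y=0 heading=west
1. face(S) → x=0 y=0 heading=south
2. strafe(left, 1) → x=1 y=0 heading=south
3. back(4) → x=1 y=4 heading=south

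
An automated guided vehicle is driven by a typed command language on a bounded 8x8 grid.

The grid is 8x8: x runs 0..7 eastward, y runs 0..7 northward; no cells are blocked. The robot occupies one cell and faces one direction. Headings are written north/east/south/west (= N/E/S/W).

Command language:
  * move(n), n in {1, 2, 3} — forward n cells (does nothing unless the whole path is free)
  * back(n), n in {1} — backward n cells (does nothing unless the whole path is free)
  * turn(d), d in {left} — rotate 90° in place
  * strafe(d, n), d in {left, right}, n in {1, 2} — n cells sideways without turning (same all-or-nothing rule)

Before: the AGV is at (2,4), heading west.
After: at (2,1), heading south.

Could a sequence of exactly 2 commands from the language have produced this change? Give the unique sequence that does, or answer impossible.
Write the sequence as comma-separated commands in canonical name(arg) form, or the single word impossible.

key: running move(3) before turn(left) would end elsewhere — order is forced
begin: at (2,4), heading west
t=1 turn(left) ⇒ at (2,4), heading south
t=2 move(3) ⇒ at (2,1), heading south
no other 2-command option fits: unique.

turn(left), move(3)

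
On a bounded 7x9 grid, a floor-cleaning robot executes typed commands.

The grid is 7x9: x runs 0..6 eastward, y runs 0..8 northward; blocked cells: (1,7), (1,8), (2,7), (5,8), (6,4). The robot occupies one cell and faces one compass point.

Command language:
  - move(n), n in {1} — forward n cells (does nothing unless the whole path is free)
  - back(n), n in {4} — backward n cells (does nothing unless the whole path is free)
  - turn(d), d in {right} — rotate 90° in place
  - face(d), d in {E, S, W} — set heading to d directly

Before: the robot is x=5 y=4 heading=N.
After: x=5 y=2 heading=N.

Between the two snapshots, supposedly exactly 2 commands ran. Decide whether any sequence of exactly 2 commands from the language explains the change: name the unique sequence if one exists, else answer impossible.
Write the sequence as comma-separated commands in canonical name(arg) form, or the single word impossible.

checked all 2-command options: none fits.

impossible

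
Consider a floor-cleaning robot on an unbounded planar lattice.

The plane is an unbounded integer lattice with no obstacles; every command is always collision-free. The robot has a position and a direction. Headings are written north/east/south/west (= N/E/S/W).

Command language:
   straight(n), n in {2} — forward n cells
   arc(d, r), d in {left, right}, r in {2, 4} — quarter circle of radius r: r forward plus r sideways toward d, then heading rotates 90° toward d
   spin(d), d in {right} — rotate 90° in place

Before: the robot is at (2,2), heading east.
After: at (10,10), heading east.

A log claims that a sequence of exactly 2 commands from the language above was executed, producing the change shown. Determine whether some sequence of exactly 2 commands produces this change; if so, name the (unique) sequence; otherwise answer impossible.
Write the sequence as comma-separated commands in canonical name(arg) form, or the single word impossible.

arc(left, 4), arc(right, 4)

key: heading stays E — rotations cancel among the 2 commands
begin: at (2,2), heading east
step 1 (arc(left, 4)): at (6,6), heading north
step 2 (arc(right, 4)): at (10,10), heading east
all 36 alternatives checked — unique.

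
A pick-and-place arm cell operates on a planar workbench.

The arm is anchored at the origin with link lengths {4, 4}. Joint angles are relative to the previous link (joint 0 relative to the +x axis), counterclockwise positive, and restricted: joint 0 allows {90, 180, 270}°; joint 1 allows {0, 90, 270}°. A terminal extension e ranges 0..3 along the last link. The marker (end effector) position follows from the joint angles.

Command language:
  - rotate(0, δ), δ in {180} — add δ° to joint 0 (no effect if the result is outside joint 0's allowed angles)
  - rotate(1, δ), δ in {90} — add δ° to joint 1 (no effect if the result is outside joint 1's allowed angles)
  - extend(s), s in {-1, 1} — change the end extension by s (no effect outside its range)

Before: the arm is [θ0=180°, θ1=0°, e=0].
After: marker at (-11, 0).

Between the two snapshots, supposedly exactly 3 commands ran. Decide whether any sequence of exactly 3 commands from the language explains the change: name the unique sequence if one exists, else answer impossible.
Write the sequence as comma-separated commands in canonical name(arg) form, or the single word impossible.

t0: [θ0=180°, θ1=0°, e=0]
step 1 (extend(1)): [θ0=180°, θ1=0°, e=1]
step 2 (extend(1)): [θ0=180°, θ1=0°, e=2]
step 3 (extend(1)): [θ0=180°, θ1=0°, e=3]
no rival 3-sequence matches.

extend(1), extend(1), extend(1)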